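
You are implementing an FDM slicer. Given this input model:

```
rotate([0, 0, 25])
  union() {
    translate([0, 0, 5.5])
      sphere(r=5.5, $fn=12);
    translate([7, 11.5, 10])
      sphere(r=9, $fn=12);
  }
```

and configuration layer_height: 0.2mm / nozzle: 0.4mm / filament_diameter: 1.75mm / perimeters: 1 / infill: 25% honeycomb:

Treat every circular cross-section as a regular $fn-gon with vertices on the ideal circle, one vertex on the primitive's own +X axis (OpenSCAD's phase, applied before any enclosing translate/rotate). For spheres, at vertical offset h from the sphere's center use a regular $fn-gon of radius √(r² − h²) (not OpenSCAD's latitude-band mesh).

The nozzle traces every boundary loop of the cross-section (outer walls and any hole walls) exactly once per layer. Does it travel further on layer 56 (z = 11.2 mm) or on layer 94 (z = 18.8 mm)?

layer 56 (z = 11.2 mm)

Layer 56 (z = 11.2): the sphere is absent (|z−center|=5.700 > r=5.5); the r=9 sphere at (7, 11.5) slices to a regular 12-gon of circumradius 8.920 (√(r²−h²) with h=1.2 from center) (perimeter = 2·12·8.920·sin(180°/12) = 55.41 mm); Combining (union): only the r=9 sphere at (7, 11.5) is present, so the union is just that shape — boundary = 55.41 mm; (whole slice rotated 25° about Z — lengths, areas and connectivity unchanged). So its perimeter = 55.41 mm. Layer 94 (z = 18.8): the sphere is not intersected at this z (|z−center|=13.300 > r=5.5); the sphere at (7, 11.5): section is a regular 12-gon, circumradius = √(r²−h²) = √(9²−8.8²) = 1.887 (perimeter = 2·12·1.887·sin(180°/12) = 11.72 mm); Combining (union): only the r=9 sphere at (7, 11.5) is present, so the union is just that shape — boundary = 11.72 mm; (rotated 25° about Z; rotation is an isometry so areas/perimeters/island counts are preserved). So its perimeter = 11.72 mm. Layer 56 is larger (55.41 vs 11.72 mm).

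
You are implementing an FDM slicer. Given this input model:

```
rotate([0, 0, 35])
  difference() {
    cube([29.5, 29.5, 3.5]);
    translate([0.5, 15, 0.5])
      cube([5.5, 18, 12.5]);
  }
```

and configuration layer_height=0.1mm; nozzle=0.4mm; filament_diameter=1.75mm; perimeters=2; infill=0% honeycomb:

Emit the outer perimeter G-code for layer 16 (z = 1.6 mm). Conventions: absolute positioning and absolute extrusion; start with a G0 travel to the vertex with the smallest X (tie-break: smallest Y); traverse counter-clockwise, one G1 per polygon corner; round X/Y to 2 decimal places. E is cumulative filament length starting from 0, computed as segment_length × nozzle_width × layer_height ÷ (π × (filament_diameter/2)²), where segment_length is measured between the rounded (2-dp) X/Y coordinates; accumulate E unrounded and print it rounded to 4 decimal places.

G0 X-16.92 Y24.16 Z1.60
G1 X0.00 Y0.00 E0.4905
G1 X24.16 Y16.92 E0.9810
G1 X7.24 Y41.09 E1.4717
G1 X-12.01 Y27.61 E1.8625
G1 X-3.69 Y15.73 E2.1037
G1 X-8.19 Y12.57 E2.1951
G1 X-16.51 Y24.45 E2.4363
G1 X-16.92 Y24.16 E2.4447

At z = 1.6 mm: the cube (footprint 29.5×29.5) is included at this height; the cube at (0.5, 15) (footprint 5.5×18) is included at this height; After the difference (first − rest): starting from the 29.5×29.5 cube, the 5.5×18 cube at (0.5, 15) partially overlaps it — only the 79.75 mm² overlap (of its 99.00 mm²) is removed, clipping the outline — 1 connected region; (rotated 35° about Z; rotation is an isometry so areas/perimeters/island counts are preserved). The outline is a single polygon with 8 vertices. Extrusion per mm of travel: 0.4 × 0.1 / (π × 0.875²) = 0.016630. Accumulating E over each segment gives final E = 2.4447.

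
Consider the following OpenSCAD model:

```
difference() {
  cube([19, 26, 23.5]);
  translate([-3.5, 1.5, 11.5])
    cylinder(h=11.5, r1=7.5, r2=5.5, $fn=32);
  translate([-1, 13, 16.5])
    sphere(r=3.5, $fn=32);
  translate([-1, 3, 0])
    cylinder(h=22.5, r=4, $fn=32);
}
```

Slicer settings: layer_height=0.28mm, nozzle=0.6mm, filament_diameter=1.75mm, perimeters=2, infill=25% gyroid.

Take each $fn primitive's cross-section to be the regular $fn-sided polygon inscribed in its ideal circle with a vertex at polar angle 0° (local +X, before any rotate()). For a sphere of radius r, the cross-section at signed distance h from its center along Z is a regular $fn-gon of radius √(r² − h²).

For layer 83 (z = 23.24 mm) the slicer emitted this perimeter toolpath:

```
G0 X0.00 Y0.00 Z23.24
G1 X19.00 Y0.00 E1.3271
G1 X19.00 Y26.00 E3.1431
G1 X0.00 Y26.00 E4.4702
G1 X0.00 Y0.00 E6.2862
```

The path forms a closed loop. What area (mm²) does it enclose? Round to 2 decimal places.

494.00 mm²

Apply the shoelace formula to the sequence of (X, Y) vertices; enclosed area = 494.00 mm².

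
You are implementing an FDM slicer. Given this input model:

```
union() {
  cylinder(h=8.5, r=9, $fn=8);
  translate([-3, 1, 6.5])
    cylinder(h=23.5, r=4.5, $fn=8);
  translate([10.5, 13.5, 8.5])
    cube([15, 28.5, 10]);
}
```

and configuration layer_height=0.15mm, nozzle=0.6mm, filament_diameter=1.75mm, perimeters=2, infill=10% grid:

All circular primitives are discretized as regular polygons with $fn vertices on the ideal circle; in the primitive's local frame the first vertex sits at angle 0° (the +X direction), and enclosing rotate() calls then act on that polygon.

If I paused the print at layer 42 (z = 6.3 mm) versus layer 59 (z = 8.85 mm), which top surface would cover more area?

layer 59 (z = 8.85 mm)

Layer 42 (z = 6.3): the r=9 cylinder contributes a regular 8-gon of circumradius 9 (area = (8/2)·9.000²·sin(360°/8) = 229.10 mm²); the cylinder at (-3, 1) does not reach this height (z outside [6.5, 30]); the cube at (10.5, 13.5) does not reach this height (z outside [8.5, 18.5]); Merging all regions: only the r=9 cylinder is present, so the union is just that shape — area = 229.10 mm². So its area = 229.10 mm². Layer 59 (z = 8.85): the cylinder is absent (z outside [0, 8.5]); the r=4.5 cylinder at (-3, 1) gives a regular 8-gon of circumradius 4.5 (constant along its height) (area = (8/2)·4.500²·sin(360°/8) = 57.28 mm²); the cube at (10.5, 13.5) (footprint 15×28.5) is included at this height (area 427.50 mm²); Taking the union: the 2 present regions are separate (no shared area or edge), so areas and boundary lengths simply add and each stays a separate island — area = 484.78 mm². So its area = 484.78 mm². Layer 59 is larger (484.78 vs 229.10 mm²).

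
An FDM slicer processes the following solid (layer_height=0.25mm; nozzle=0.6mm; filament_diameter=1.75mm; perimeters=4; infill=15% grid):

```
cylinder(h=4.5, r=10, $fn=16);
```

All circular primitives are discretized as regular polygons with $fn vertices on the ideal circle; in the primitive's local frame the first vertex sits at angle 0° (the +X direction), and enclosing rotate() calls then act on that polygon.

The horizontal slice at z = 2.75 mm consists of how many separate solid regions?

1

At z = 2.75 mm: the r=10 cylinder gives a regular 16-gon of circumradius 10 (constant along its height). The result has 1 disconnected region.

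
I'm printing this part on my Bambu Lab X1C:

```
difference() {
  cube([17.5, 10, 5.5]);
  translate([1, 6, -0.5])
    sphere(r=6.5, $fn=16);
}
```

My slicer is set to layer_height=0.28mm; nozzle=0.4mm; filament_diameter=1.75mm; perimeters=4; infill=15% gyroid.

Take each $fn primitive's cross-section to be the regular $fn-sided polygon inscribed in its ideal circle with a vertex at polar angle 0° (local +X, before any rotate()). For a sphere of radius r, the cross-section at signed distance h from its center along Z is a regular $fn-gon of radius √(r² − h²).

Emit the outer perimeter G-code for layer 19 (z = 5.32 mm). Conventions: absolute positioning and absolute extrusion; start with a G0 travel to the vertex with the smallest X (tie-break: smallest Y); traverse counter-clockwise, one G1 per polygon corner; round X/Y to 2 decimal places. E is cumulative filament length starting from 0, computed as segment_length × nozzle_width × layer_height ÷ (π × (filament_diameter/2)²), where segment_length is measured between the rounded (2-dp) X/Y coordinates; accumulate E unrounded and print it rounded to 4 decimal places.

At z = 5.32 mm: the 17.5×10 cube contributes its full rectangle; the r=6.5 sphere at (1, 6) contributes a regular 16-gon of circumradius √(6.5²−5.82²) = 2.894; Taking the first minus the rest: starting from the 17.5×10 cube, the r=6.5 sphere at (1, 6) partially overlaps it — only the 18.41 mm² overlap (of its 25.65 mm²) is removed, clipping the outline — 1 connected region. The outline is a single polygon with 15 vertices. Extrusion per mm of travel: 0.4 × 0.28 / (π × 0.875²) = 0.046564. Accumulating E over each segment gives final E = 2.8249.

G0 X0.00 Y0.00 Z5.32
G1 X17.50 Y0.00 E0.8149
G1 X17.50 Y10.00 E1.2805
G1 X0.00 Y10.00 E2.0954
G1 X0.00 Y8.70 E2.1559
G1 X1.00 Y8.89 E2.2033
G1 X2.11 Y8.67 E2.2560
G1 X3.05 Y8.05 E2.3084
G1 X3.67 Y7.11 E2.3609
G1 X3.89 Y6.00 E2.4136
G1 X3.67 Y4.89 E2.4663
G1 X3.05 Y3.95 E2.5187
G1 X2.11 Y3.33 E2.5711
G1 X1.00 Y3.11 E2.6238
G1 X0.00 Y3.30 E2.6712
G1 X0.00 Y0.00 E2.8249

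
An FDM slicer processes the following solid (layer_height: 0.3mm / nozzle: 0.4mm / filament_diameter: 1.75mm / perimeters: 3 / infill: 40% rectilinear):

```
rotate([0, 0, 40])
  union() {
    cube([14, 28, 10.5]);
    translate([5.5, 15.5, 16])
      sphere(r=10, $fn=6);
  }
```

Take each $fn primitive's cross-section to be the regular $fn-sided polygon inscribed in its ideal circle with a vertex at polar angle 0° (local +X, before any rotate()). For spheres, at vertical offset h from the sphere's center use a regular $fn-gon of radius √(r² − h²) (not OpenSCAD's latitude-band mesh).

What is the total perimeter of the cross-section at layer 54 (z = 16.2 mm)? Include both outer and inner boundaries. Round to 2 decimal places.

59.99 mm

At z = 16.2 mm: the cube is not intersected at this z (z outside [0, 10.5]); the sphere at (5.5, 15.5): section is a regular 6-gon, circumradius = √(r²−h²) = √(10²−0.2²) = 9.998 (perimeter = 2·6·9.998·sin(180°/6) = 59.99 mm); Combining (union): only the r=10 sphere at (5.5, 15.5) is present, so the union is just that shape — boundary = 59.99 mm; (rotated 40° about Z; rotation is an isometry so areas/perimeters/island counts are preserved). Overall, the cross-section is a single solid region. Total boundary length (outer) = 59.99 mm.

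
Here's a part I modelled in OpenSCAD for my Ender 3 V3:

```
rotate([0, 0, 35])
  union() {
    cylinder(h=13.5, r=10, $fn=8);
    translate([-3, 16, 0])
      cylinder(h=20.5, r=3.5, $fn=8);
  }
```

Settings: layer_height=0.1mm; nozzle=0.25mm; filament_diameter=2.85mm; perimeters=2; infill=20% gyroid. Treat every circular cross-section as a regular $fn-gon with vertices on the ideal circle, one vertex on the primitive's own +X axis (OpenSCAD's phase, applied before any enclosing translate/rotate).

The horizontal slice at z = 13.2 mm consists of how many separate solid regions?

At z = 13.2 mm: the r=10 cylinder gives a regular 8-gon of circumradius 10 (constant along its height); the cylinder at (-3, 16): section is a regular 8-gon, circumradius r=3.5; Merging all regions: the 2 present regions are separate (no shared area or edge), so areas and boundary lengths simply add and each stays a separate island — 2 connected regions; (rotated 35° about Z; rotation is an isometry so areas/perimeters/island counts are preserved). The result has 2 disconnected regions.

2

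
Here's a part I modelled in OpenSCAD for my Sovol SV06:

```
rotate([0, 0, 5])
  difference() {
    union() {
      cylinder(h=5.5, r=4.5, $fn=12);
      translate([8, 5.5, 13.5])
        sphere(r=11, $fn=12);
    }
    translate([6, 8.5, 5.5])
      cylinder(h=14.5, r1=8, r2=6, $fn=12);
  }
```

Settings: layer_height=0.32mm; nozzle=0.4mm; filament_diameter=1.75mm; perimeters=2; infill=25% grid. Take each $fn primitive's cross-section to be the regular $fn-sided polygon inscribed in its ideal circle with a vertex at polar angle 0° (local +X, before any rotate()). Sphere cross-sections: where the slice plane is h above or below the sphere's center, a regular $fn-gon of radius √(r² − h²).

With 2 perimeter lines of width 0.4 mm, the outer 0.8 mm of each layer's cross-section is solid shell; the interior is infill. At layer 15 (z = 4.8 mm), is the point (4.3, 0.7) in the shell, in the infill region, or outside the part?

shell

At z = 4.8 mm: the r=4.5 cylinder contributes a regular 12-gon of circumradius 4.5; the r=11 sphere at (8, 5.5) contributes a regular 12-gon of circumradius √(11²−8.7²) = 6.731; Merging all regions: the regions partially overlap (shared area 4.25 mm²), so overlapping operands fuse into one piece — 1 connected region; the cone at (6, 8.5) does not reach this height (z outside [5.5, 20]); Subtracting the remaining from the first: none of the subtracted shapes is present at this height, so the result so far is unchanged — 1 connected region; (whole slice rotated 5° about Z — lengths, areas and connectivity unchanged). Overall, the cross-section is a single solid region. Undo the 5° rotation: the query point maps to (4.345, 0.323) in the un-rotated model frame. The nearest boundary edge runs (4.63, -0.33)→(4.46, -0.15); distance from the point to it = 0.49 mm. The point is inside the cross-section, 0.49 mm from the nearest boundary — within the 0.8 mm shell band (2 × 0.4).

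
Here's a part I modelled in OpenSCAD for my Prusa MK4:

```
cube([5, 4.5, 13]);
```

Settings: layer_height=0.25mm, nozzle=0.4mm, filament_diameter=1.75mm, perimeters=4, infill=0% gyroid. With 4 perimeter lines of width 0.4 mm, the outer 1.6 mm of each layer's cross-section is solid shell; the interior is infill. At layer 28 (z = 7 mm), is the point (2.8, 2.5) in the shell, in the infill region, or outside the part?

infill

At z = 7 mm: the cube (footprint 5×4.5) is included at this height. Overall, the cross-section is a single solid region. The nearest boundary edge runs (5.00, 4.50)→(0.00, 4.50); distance from the point to it = 2.00 mm. The point is inside the cross-section and 2.00 mm from the nearest boundary — more than the 1.6 mm shell width (4 × 0.4), so it's in the infill interior.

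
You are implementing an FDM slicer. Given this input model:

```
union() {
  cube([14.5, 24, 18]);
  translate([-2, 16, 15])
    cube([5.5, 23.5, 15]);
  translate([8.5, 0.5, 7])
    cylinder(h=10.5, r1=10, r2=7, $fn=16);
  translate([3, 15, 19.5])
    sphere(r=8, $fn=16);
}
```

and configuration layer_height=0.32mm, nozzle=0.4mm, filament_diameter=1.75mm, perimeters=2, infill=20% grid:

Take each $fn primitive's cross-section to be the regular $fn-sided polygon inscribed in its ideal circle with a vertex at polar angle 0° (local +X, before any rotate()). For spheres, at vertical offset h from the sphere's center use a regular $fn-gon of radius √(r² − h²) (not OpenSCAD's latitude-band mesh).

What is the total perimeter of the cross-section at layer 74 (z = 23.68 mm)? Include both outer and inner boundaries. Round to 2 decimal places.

79.65 mm

At z = 23.68 mm: the cube is not intersected at this z (z outside [0, 18]); the 5.5×23.5 cube at (-2, 16) contributes its full rectangle (perimeter 58.00 mm); the cone at (8.5, 0.5) is not intersected at this z (z outside [7, 17.5]); the sphere at (3, 15): section is a regular 16-gon, circumradius = √(r²−h²) = √(8²−4.18²) = 6.821 (perimeter = 2·16·6.821·sin(180°/16) = 42.58 mm); Taking the union: the regions partially overlap (shared area 28.15 mm²), so the edge portions inside another operand are dropped and the merged outline is re-measured after clipping — boundary = 79.65 mm. Overall, the cross-section is a single solid region. Total boundary length (outer) = 79.65 mm.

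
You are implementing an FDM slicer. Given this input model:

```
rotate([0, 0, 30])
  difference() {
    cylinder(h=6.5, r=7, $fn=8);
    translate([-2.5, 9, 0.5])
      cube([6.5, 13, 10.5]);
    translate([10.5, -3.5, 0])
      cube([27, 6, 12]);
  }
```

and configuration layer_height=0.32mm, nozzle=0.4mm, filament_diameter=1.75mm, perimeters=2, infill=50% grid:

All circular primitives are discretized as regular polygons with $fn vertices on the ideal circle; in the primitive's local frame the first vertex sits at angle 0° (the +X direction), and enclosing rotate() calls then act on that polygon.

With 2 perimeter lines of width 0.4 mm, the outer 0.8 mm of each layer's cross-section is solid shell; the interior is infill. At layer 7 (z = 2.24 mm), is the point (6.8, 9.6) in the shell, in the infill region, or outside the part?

At z = 2.24 mm: the r=7 cylinder gives a regular 8-gon of circumradius 7 (constant along its height); the cube at (-2.5, 9) (footprint 6.5×13) is included at this height; the cube at (10.5, -3.5) is present — its section is the full 27×6 rectangle; After the difference (first − rest): starting from the r=7 cylinder, the 6.5×13 cube at (-2.5, 9) misses the remaining region (no effect); the 27×6 cube at (10.5, -3.5) misses the remaining region (no effect) — 1 connected region; (whole slice rotated 30° about Z — lengths, areas and connectivity unchanged). Overall, the cross-section is a single solid region. Undo the 30° rotation: the query point maps to (10.689, 4.914) in the un-rotated model frame. The nearest boundary edge runs (4.95, 4.95)→(7.00, 0.00); distance from the point to it = 5.29 mm. The point is not inside any of the regions above, so it lies outside the cross-section (5.29 mm from the nearest boundary).

outside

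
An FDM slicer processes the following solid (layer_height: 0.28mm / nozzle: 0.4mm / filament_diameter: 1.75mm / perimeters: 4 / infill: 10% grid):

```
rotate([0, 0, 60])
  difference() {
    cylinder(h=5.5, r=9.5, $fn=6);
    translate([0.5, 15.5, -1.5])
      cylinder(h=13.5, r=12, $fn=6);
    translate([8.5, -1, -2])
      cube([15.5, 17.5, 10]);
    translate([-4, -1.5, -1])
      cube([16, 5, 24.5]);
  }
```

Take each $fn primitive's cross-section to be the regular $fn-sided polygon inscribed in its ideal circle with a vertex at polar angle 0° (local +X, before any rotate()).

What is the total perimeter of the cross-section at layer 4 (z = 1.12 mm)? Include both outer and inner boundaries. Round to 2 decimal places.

77.84 mm

At z = 1.12 mm: the r=9.5 cylinder contributes a regular 6-gon of circumradius 9.5 (perimeter = 2·6·9.500·sin(180°/6) = 57.00 mm); the cylinder at (0.5, 15.5): section is a regular 6-gon, circumradius r=12 (perimeter = 2·6·12.000·sin(180°/6) = 72.00 mm); the 15.5×17.5 cube at (8.5, -1) contributes its full rectangle (perimeter 66.00 mm); the cube at (-4, -1.5) (footprint 16×5) is included at this height (perimeter 42.00 mm); Taking the first minus the rest: starting from the r=9.5 cylinder, the r=12 cylinder at (0.5, 15.5) partially overlaps it — only the 34.77 mm² overlap (of its 374.12 mm²) is removed, clipping the outline; the 15.5×17.5 cube at (8.5, -1) partially overlaps it — only the 1.58 mm² overlap (of its 271.25 mm²) is removed, clipping the outline; the 16×5 cube at (-4, -1.5) partially overlaps it — only the 61.74 mm² overlap (of its 80.00 mm²) is removed, clipping the outline — boundary = 77.84 mm; (rotated 60° about Z; rotation is an isometry so areas/perimeters/island counts are preserved). Overall, the cross-section is a single solid region. Total boundary length (outer) = 77.84 mm.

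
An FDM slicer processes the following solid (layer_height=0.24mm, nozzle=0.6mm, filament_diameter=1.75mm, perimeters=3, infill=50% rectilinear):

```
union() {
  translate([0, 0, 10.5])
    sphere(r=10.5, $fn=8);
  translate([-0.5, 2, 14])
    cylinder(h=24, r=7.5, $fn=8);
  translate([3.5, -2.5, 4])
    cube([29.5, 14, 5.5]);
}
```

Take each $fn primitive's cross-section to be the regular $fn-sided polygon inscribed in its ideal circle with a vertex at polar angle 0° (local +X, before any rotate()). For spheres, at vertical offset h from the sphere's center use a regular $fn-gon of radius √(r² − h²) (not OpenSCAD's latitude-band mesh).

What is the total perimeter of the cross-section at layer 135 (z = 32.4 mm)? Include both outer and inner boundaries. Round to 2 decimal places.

45.92 mm

At z = 32.4 mm: the sphere does not reach this height (|z−center|=21.900 > r=10.5); the r=7.5 cylinder at (-0.5, 2) gives a regular 8-gon of circumradius 7.5 (constant along its height) (perimeter = 2·8·7.500·sin(180°/8) = 45.92 mm); the cube at (3.5, -2.5) is absent (z outside [4, 9.5]); Merging all regions: only the r=7.5 cylinder at (-0.5, 2) is present, so the union is just that shape — boundary = 45.92 mm. Overall, the cross-section is a single solid region. Total boundary length (outer) = 45.92 mm.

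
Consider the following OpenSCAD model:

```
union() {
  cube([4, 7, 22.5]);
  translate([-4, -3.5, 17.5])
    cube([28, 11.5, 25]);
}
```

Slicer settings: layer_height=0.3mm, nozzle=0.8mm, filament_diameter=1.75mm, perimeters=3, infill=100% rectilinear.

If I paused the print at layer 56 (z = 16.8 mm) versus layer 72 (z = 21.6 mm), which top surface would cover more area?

layer 72 (z = 21.6 mm)

Layer 56 (z = 16.8): the 4×7 cube contributes its full rectangle (area 28.00 mm²); the cube at (-4, -3.5) is not intersected at this z (z outside [17.5, 42.5]); Taking the union: only the 4×7 cube is present, so the union is just that shape — area = 28.00 mm². So its area = 28.00 mm². Layer 72 (z = 21.6): the 4×7 cube contributes its full rectangle (area 28.00 mm²); the cube at (-4, -3.5) (footprint 28×11.5) is included at this height (area 322.00 mm²); Merging all regions: the 4×7 cube lies entirely inside the 28×11.5 cube at (-4, -3.5), so the union is just the 28×11.5 cube at (-4, -3.5) — area = 322.00 mm². So its area = 322.00 mm². Layer 72 is larger (322.00 vs 28.00 mm²).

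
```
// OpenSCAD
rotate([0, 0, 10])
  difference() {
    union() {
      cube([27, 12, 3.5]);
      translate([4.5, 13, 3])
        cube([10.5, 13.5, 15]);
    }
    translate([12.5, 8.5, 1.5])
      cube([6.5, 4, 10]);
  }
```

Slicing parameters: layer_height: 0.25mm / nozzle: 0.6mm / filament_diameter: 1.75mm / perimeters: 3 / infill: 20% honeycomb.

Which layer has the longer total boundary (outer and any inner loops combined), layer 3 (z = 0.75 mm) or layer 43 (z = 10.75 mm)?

Layer 3 (z = 0.75): the cube is present — its section is the full 27×12 rectangle (perimeter 78.00 mm); the cube at (4.5, 13) does not reach this height (z outside [3, 18]); Taking the union: only the 27×12 cube is present, so the union is just that shape — boundary = 78.00 mm; the cube at (12.5, 8.5) is not intersected at this z (z outside [1.5, 11.5]); Taking the first minus the rest: none of the subtracted shapes is present at this height, so that combined region is unchanged — boundary = 78.00 mm; (whole slice rotated 10° about Z — lengths, areas and connectivity unchanged). So its perimeter = 78.00 mm. Layer 43 (z = 10.75): the cube is absent (z outside [0, 3.5]); the cube at (4.5, 13) (footprint 10.5×13.5) is included at this height (perimeter 48.00 mm); Taking the union: only the 10.5×13.5 cube at (4.5, 13) is present, so the union is just that shape — boundary = 48.00 mm; the 6.5×4 cube at (12.5, 8.5) contributes its full rectangle (perimeter 21.00 mm); Taking the first minus the rest: starting from that combined region, the 6.5×4 cube at (12.5, 8.5) misses the remaining region (no effect) — boundary = 48.00 mm; (rotated 10° about Z; rotation is an isometry so areas/perimeters/island counts are preserved). So its perimeter = 48.00 mm. Layer 3 is larger (78.00 vs 48.00 mm).

layer 3 (z = 0.75 mm)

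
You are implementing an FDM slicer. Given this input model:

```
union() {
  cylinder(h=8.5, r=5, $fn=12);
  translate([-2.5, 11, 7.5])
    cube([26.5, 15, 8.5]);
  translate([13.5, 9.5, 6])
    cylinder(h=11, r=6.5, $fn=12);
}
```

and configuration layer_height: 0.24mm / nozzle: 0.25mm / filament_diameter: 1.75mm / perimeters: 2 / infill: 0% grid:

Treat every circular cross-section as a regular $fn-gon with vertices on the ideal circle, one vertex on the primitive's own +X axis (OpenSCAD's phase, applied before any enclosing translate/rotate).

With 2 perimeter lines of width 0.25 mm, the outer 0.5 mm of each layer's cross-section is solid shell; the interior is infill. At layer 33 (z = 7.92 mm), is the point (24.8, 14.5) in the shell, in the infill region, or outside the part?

outside

At z = 7.92 mm: the cylinder: section is a regular 12-gon, circumradius r=5; the cube at (-2.5, 11) (footprint 26.5×15) is included at this height; the r=6.5 cylinder at (13.5, 9.5) contributes a regular 12-gon of circumradius 6.5; Combining (union): the regions partially overlap (shared area 44.48 mm²), so overlapping operands fuse into one piece — 2 connected regions. Overall, the cross-section has 2 separate islands. The nearest boundary edge runs (24.00, 26.00)→(24.00, 11.00); distance from the point to it = 0.80 mm. The point is not inside any of the regions above, so it lies outside the cross-section (0.80 mm from the nearest boundary).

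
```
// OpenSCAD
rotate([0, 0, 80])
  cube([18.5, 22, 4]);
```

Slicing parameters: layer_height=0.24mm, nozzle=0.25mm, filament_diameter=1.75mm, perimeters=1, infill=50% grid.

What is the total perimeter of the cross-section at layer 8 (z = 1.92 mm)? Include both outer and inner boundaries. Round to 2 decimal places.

At z = 1.92 mm: the cube is present — its section is the full 18.5×22 rectangle (perimeter 81.00 mm); (whole slice rotated 80° about Z — lengths, areas and connectivity unchanged). Overall, the cross-section is a single solid region. Total boundary length (outer) = 81.00 mm.

81.00 mm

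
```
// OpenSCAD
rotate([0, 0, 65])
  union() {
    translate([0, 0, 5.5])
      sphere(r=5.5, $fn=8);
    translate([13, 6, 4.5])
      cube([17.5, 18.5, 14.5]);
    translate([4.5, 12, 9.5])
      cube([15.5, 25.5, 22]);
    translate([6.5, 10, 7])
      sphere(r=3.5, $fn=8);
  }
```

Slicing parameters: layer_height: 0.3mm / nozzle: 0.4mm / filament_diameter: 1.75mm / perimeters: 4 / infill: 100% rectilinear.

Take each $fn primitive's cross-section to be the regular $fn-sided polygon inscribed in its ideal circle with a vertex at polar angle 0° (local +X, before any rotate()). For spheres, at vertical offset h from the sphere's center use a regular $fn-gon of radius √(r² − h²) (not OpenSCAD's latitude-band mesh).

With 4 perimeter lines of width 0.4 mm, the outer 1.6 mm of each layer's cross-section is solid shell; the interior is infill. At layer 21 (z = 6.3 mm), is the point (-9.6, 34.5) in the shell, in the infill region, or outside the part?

shell

At z = 6.3 mm: the sphere: section is a regular 8-gon, circumradius = √(r²−h²) = √(5.5²−0.8²) = 5.442; the 17.5×18.5 cube at (13, 6) contributes its full rectangle; the cube at (4.5, 12) is absent (z outside [9.5, 31.5]); the sphere at (6.5, 10): section is a regular 8-gon, circumradius = √(r²−h²) = √(3.5²−0.7²) = 3.429; Combining (union): the 3 present regions are separate (no shared area or edge), so areas and boundary lengths simply add and each stays a separate island — 3 connected regions; (rotated 65° about Z; rotation is an isometry so areas/perimeters/island counts are preserved). Overall, the cross-section has 3 separate islands. Undo the 65° rotation: the query point maps to (27.210, 23.281) in the un-rotated model frame. The nearest boundary edge runs (13.00, 24.50)→(30.50, 24.50); distance from the point to it = 1.22 mm. (Shell/infill is judged within the island containing the point — the largest one.) The point is inside the cross-section, 1.22 mm from the nearest boundary — within the 1.6 mm shell band (4 × 0.4).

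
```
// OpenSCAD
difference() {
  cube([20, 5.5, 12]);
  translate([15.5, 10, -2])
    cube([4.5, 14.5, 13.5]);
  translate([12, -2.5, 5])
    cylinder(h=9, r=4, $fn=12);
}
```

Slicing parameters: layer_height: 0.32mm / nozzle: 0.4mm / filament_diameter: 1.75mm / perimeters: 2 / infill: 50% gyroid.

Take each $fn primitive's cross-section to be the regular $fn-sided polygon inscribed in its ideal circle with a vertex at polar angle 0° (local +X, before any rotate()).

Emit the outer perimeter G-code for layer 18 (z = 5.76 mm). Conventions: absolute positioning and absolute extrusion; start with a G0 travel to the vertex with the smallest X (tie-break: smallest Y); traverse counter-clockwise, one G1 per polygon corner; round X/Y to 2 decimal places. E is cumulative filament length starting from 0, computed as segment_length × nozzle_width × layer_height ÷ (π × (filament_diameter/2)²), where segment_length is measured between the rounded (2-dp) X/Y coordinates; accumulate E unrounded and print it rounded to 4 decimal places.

At z = 5.76 mm: the cube is present — its section is the full 20×5.5 rectangle; the cube at (15.5, 10) (footprint 4.5×14.5) is included at this height; the cylinder at (12, -2.5): section is a regular 12-gon, circumradius r=4; Taking the first minus the rest: starting from the 20×5.5 cube, the 4.5×14.5 cube at (15.5, 10) misses the remaining region (no effect); the r=4 cylinder at (12, -2.5) partially overlaps it — only the 5.86 mm² overlap (of its 48.00 mm²) is removed, clipping the outline — 1 connected region. The outline is a single polygon with 9 vertices. Extrusion per mm of travel: 0.4 × 0.32 / (π × 0.875²) = 0.053216. Accumulating E over each segment gives final E = 2.7640.

G0 X0.00 Y0.00 Z5.76
G1 X9.04 Y0.00 E0.4811
G1 X10.00 Y0.96 E0.5533
G1 X12.00 Y1.50 E0.6636
G1 X14.00 Y0.96 E0.7738
G1 X14.96 Y0.00 E0.8461
G1 X20.00 Y0.00 E1.1143
G1 X20.00 Y5.50 E1.4070
G1 X0.00 Y5.50 E2.4713
G1 X0.00 Y0.00 E2.7640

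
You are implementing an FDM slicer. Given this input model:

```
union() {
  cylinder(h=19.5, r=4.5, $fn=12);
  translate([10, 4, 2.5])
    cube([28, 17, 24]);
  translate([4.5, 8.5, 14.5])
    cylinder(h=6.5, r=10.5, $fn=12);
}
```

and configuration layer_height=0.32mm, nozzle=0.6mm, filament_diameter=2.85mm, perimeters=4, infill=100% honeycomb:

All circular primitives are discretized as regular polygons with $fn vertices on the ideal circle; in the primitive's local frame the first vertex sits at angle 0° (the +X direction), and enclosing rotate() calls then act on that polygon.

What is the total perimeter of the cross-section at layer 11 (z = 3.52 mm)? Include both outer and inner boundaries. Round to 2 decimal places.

At z = 3.52 mm: the cylinder: section is a regular 12-gon, circumradius r=4.5 (perimeter = 2·12·4.500·sin(180°/12) = 27.95 mm); the cube at (10, 4) (footprint 28×17) is included at this height (perimeter 90.00 mm); the cylinder at (4.5, 8.5) is not intersected at this z (z outside [14.5, 21]); Merging all regions: the 2 present regions are separate (no shared area or edge), so areas and boundary lengths simply add and each stays a separate island — boundary = 117.95 mm. Overall, the cross-section has 2 separate islands. Total boundary length (outer) = 117.95 mm.

117.95 mm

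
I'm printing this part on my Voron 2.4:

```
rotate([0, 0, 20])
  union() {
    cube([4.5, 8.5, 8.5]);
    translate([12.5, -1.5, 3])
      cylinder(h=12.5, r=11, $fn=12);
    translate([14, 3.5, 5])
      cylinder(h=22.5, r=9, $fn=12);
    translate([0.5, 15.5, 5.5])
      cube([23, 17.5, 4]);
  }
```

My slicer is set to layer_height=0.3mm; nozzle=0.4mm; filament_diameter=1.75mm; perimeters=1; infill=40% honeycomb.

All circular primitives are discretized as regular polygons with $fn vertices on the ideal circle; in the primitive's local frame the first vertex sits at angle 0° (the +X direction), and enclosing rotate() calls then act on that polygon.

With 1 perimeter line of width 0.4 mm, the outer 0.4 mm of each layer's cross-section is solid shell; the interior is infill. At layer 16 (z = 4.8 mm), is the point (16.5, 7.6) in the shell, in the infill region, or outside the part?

infill

At z = 4.8 mm: the 4.5×8.5 cube contributes its full rectangle; the r=11 cylinder at (12.5, -1.5) gives a regular 12-gon of circumradius 11 (constant along its height); the cylinder at (14, 3.5) is absent (z outside [5, 27.5]); the cube at (0.5, 15.5) is absent (z outside [5.5, 9.5]); Merging all regions: the regions partially overlap (shared area 9.41 mm²), so overlapping operands fuse into one piece — 1 connected region; (whole slice rotated 20° about Z — lengths, areas and connectivity unchanged). Overall, the cross-section is a single solid region. Undo the 20° rotation: the query point maps to (18.104, 1.498) in the un-rotated model frame. The nearest boundary edge runs (22.03, 4.00)→(23.50, -1.50); distance from the point to it = 4.44 mm. The point is inside the cross-section and 4.44 mm from the nearest boundary — more than the 0.4 mm shell width (1 × 0.4), so it's in the infill interior.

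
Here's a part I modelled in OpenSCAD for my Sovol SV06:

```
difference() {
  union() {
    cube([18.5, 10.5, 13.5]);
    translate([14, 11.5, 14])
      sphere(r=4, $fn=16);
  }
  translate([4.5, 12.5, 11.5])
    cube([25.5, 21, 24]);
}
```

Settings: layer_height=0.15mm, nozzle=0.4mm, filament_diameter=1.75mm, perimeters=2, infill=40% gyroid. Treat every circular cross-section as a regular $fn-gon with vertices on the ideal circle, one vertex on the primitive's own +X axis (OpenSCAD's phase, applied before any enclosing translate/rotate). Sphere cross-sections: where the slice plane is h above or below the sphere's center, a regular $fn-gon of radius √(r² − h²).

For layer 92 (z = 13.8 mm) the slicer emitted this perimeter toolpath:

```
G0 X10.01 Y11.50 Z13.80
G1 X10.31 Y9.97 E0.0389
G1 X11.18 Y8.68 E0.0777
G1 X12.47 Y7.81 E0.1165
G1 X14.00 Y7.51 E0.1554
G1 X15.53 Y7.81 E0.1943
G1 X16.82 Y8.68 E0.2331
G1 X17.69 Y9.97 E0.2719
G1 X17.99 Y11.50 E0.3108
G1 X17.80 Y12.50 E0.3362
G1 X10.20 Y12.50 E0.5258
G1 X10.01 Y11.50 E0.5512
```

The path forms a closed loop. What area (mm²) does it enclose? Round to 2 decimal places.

32.18 mm²

Apply the shoelace formula to the sequence of (X, Y) vertices; enclosed area = 32.18 mm².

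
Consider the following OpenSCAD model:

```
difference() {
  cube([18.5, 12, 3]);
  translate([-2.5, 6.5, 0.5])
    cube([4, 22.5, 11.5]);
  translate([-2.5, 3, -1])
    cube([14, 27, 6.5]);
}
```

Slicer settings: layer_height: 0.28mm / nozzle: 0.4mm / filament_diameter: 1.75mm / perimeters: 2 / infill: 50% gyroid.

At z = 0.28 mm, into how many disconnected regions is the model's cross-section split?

At z = 0.28 mm: the 18.5×12 cube contributes its full rectangle; the cube at (-2.5, 6.5) is absent (z outside [0.5, 12]); the cube at (-2.5, 3) (footprint 14×27) is included at this height; Subtracting the remaining from the first: starting from the 18.5×12 cube, the 14×27 cube at (-2.5, 3) partially overlaps it — only the 103.50 mm² overlap (of its 378.00 mm²) is removed, clipping the outline — 1 connected region. The result has 1 disconnected region.

1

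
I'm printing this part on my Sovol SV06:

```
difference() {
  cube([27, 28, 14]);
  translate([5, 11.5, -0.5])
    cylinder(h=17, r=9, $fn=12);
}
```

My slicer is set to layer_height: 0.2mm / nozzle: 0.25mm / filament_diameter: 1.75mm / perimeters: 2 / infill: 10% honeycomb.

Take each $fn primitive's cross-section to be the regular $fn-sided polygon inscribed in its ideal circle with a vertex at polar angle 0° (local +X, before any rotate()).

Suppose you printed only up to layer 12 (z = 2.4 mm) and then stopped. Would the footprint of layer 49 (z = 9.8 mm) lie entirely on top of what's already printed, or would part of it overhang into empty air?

Compare the two slices. At z = 2.4: the cube (footprint 27×28) is included at this height (area 756.00 mm²); the cylinder at (5, 11.5): section is a regular 12-gon, circumradius r=9 (area = (12/2)·9.000²·sin(360°/12) = 243.00 mm²); After the difference (first − rest): starting from the 27×28 cube (756.00 mm²), the r=9 cylinder at (5, 11.5) partially overlaps it — only the 204.62 mm² overlap (of its 243.00 mm²) is removed, clipping the outline — area = 551.38 mm². At z = 9.8: the cube is present — its section is the full 27×28 rectangle (area 756.00 mm²); the cylinder at (5, 11.5): section is a regular 12-gon, circumradius r=9 (area = (12/2)·9.000²·sin(360°/12) = 243.00 mm²); After the difference (first − rest): starting from the 27×28 cube (756.00 mm²), the r=9 cylinder at (5, 11.5) partially overlaps it — only the 204.62 mm² overlap (of its 243.00 mm²) is removed, clipping the outline — area = 551.38 mm². Checking containment: the cross-section at z = 9.8 is a subset of the cross-section at z = 2.4.

entirely on top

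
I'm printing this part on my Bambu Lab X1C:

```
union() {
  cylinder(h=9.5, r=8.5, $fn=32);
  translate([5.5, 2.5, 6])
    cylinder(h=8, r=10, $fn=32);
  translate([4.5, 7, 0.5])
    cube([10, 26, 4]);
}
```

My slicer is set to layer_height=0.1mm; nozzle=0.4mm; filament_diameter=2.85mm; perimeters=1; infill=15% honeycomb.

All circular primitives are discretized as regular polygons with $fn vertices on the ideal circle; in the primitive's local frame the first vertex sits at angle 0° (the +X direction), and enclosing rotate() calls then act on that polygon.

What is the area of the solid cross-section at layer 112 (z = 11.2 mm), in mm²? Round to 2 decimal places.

At z = 11.2 mm: the cylinder is absent (z outside [0, 9.5]); the r=10 cylinder at (5.5, 2.5) gives a regular 32-gon of circumradius 10 (constant along its height) (area = (32/2)·10.000²·sin(360°/32) = 312.14 mm²); the cube at (4.5, 7) does not reach this height (z outside [0.5, 4.5]); Taking the union: only the r=10 cylinder at (5.5, 2.5) is present, so the union is just that shape — area = 312.14 mm². Overall, the cross-section is a single solid region. Net area = 312.14 mm².

312.14 mm²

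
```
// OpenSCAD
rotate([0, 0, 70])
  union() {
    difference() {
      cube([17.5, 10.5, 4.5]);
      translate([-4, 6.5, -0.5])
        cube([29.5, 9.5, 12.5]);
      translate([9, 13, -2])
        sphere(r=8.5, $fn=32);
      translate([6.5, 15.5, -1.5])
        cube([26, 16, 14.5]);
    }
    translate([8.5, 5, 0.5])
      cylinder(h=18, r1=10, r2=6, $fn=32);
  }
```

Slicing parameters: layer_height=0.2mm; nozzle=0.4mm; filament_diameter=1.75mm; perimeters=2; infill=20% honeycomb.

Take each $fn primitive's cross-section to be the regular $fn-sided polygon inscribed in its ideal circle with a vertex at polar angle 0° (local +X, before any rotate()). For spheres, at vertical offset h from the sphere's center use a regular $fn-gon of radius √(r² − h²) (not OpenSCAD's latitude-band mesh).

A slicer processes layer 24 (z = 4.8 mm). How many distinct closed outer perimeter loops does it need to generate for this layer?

1

At z = 4.8 mm: the cube does not reach this height (z outside [0, 4.5]); the 29.5×9.5 cube at (-4, 6.5) contributes its full rectangle; the r=8.5 sphere at (9, 13) contributes a regular 32-gon of circumradius √(8.5²−6.8²) = 5.100; the 26×16 cube at (6.5, 15.5) contributes its full rectangle; Taking the first minus the rest: the first operand is absent here, so nothing remains; the cone at (8.5, 5) contributes a regular 32-gon of circumradius 9.044 (interpolated between r1=10 and r2=6 at t=0.239); Taking the union: only the cone at (8.5, 5) is present, so the union is just that shape — 1 connected region; (whole slice rotated 70° about Z — lengths, areas and connectivity unchanged). The result has 1 disconnected region.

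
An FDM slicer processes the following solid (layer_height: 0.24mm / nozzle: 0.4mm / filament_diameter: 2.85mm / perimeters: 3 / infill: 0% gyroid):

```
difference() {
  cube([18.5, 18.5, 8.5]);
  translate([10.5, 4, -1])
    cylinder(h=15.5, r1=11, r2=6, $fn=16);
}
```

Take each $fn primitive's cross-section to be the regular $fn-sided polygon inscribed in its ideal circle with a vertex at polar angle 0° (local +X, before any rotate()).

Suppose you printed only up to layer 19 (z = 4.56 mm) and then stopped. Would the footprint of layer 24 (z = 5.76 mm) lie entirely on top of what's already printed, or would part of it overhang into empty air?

Compare the two slices. At z = 4.56: the cube (footprint 18.5×18.5) is included at this height (area 342.25 mm²); the cone at (10.5, 4) contributes a regular 16-gon of circumradius 9.206 (interpolated between r1=11 and r2=6 at t=0.359) (area = (16/2)·9.206²·sin(360°/16) = 259.49 mm²); Taking the first minus the rest: starting from the 18.5×18.5 cube (342.25 mm²), the cone at (10.5, 4) partially overlaps it — only the 193.72 mm² overlap (of its 259.49 mm²) is removed, clipping the outline — area = 148.53 mm². At z = 5.76: the cube (footprint 18.5×18.5) is included at this height (area 342.25 mm²); the cone at (10.5, 4) (r1=11→r2=6) has section circumradius 8.819 here — a regular 16-gon (area = (16/2)·8.819²·sin(360°/16) = 238.12 mm²); Taking the first minus the rest: starting from the 18.5×18.5 cube (342.25 mm²), the cone at (10.5, 4) partially overlaps it — only the 182.95 mm² overlap (of its 238.12 mm²) is removed, clipping the outline — area = 159.30 mm². Checking containment: at z = 5.76 the cross-section extends beyond the z = 4.56 cross-section by about 10.76 mm².

part overhangs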